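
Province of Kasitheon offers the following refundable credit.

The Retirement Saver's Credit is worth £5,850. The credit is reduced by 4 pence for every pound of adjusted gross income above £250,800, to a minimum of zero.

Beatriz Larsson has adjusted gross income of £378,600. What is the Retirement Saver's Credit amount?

Retirement Saver's Credit: 4% of the £127,800 excess over £250,800 is £5,112; credit = £5,850 − £5,112 = £738.

£738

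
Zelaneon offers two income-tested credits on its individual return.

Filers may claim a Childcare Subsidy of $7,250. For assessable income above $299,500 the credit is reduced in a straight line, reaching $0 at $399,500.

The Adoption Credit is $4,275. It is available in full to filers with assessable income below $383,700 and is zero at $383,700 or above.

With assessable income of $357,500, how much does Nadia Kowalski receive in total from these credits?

$7,320

Childcare Subsidy: $357,500 is $58,000 into a $100,000 phase-out range, leaving 42,000/100,000 of the credit: $7,250 × 42,000/100,000 = $3,045.
Adoption Credit: $357,500 is below the $383,700 cutoff, so the full $4,275 applies.
Total: $3,045 + $4,275 = $7,320.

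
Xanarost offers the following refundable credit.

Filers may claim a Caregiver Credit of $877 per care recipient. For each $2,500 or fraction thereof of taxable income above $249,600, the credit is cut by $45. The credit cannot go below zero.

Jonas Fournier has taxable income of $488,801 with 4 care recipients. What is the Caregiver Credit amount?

$0

Caregiver Credit: base = 4 × $877 = $3,508. income exceeds $249,600 by $239,201 → 96 increments × $45 = $4,320 ≥ base, so the credit is $0.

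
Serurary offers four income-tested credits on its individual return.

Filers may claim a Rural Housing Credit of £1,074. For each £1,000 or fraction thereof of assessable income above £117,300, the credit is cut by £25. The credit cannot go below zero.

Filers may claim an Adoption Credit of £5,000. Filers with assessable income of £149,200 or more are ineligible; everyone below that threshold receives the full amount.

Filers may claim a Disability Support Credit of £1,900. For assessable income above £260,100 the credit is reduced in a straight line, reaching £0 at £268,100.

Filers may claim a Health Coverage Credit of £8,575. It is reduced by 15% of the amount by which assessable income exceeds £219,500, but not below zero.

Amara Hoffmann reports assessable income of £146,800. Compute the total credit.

£15,799

Rural Housing Credit: income exceeds £117,300 by £29,500, which is 30 full-or-partial £1,000 increments; reduction = 30 × £25 = £750, leaving £324.
Adoption Credit: £146,800 is below the £149,200 cutoff, so the full £5,000 applies.
Disability Support Credit: £146,800 is at or below the £260,100 threshold, so the full £1,900 applies.
Health Coverage Credit: £146,800 is at or below the £219,500 threshold, so the full £8,575 applies.
Total: £324 + £5,000 + £1,900 + £8,575 = £15,799.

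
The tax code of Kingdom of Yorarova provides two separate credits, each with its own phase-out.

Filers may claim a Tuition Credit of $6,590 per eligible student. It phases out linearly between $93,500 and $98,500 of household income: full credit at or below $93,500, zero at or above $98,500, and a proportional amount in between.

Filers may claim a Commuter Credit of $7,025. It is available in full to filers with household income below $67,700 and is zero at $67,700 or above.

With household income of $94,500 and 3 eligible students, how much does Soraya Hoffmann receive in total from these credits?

$15,816

Tuition Credit: base = 3 × $6,590 = $19,770. $94,500 is $1,000 into a $5,000 phase-out range, leaving 4,000/5,000 of the credit: $19,770 × 4,000/5,000 = $15,816.
Commuter Credit: $94,500 meets or exceeds the $67,700 cutoff, so the credit is $0.
Total: $15,816 + $0 = $15,816.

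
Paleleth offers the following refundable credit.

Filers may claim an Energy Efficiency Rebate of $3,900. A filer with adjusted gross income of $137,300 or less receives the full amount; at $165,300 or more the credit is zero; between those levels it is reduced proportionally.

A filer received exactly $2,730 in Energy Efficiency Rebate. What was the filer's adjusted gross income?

$145,700

$2,730 is 2,730/3,900 of the full $3,900, so 1,170/3,900 of the $28,000 range has been used: income = $137,300 + $28,000 × 1,170/3,900 = $145,700.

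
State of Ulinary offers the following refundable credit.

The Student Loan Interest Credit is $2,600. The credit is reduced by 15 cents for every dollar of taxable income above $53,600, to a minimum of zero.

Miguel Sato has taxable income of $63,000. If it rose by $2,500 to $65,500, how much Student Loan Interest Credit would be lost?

At $63,000 — 15% of the $9,400 excess over $53,600 is $1,410; credit = $2,600 − $1,410 = $1,190.
At $65,500 — 15% of the $11,900 excess over $53,600 is $1,785; credit = $2,600 − $1,785 = $815.
Lost: $1,190 − $815 = $375.

$375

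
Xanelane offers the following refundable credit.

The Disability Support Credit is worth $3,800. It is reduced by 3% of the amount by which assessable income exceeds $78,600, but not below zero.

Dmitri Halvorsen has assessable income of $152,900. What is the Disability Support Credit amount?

$1,571

Disability Support Credit: 3% of the $74,300 excess over $78,600 is $2,229; credit = $3,800 − $2,229 = $1,571.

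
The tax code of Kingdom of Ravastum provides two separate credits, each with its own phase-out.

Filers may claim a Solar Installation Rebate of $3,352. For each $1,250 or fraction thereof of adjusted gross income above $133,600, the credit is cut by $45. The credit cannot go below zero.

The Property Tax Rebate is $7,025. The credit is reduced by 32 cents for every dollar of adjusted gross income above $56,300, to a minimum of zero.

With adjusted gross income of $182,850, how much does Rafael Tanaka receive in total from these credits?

Solar Installation Rebate: income exceeds $133,600 by $49,250, which is 40 full-or-partial $1,250 increments; reduction = 40 × $45 = $1,800, leaving $1,552.
Property Tax Rebate: 32% of the $126,550 excess over $56,300 is $40,496 ≥ base, so the credit is $0.
Total: $1,552 + $0 = $1,552.

$1,552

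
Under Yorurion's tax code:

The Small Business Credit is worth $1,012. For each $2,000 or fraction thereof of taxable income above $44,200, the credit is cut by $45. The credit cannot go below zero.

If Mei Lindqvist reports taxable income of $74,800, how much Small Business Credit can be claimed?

$292

Small Business Credit: income exceeds $44,200 by $30,600, which is 16 full-or-partial $2,000 increments; reduction = 16 × $45 = $720, leaving $292.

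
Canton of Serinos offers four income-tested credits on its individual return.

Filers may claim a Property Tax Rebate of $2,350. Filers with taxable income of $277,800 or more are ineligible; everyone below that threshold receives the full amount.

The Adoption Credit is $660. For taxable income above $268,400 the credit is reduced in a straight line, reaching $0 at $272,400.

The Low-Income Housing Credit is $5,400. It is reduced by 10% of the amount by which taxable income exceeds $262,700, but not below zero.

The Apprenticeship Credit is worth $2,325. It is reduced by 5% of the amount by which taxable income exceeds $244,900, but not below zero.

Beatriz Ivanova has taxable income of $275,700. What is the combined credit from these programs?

Property Tax Rebate: $275,700 is below the $277,800 cutoff, so the full $2,350 applies.
Adoption Credit: $275,700 is at or above $272,400, so the credit is $0.
Low-Income Housing Credit: 10% of the $13,000 excess over $262,700 is $1,300; credit = $5,400 − $1,300 = $4,100.
Apprenticeship Credit: 5% of the $30,800 excess over $244,900 is $1,540; credit = $2,325 − $1,540 = $785.
Total: $2,350 + $0 + $4,100 + $785 = $7,235.

$7,235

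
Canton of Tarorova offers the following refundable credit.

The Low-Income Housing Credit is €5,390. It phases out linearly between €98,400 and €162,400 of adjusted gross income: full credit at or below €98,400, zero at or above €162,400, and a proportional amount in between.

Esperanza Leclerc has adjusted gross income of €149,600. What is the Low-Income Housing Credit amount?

€1,078

Low-Income Housing Credit: €149,600 is €51,200 into a €64,000 phase-out range, leaving 12,800/64,000 of the credit: €5,390 × 12,800/64,000 = €1,078.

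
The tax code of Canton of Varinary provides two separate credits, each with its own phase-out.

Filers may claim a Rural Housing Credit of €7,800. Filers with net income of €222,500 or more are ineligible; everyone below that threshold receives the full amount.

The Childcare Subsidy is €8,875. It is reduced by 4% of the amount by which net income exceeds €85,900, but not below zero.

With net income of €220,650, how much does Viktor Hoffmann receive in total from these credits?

Rural Housing Credit: €220,650 is below the €222,500 cutoff, so the full €7,800 applies.
Childcare Subsidy: 4% of the €134,750 excess over €85,900 is €5,390; credit = €8,875 − €5,390 = €3,485.
Total: €7,800 + €3,485 = €11,285.

€11,285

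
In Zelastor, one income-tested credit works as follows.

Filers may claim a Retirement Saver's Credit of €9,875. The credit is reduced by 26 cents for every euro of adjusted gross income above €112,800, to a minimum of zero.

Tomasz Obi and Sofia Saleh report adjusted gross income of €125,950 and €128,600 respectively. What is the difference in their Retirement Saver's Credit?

Tomasz (€125,950): Retirement Saver's Credit: 26% of the €13,150 excess over €112,800 is €3,419; credit = €9,875 − €3,419 = €6,456.
Sofia (€128,600): Retirement Saver's Credit: 26% of the €15,800 excess over €112,800 is €4,108; credit = €9,875 − €4,108 = €5,767.
Difference: |€6,456 − €5,767| = €689.

€689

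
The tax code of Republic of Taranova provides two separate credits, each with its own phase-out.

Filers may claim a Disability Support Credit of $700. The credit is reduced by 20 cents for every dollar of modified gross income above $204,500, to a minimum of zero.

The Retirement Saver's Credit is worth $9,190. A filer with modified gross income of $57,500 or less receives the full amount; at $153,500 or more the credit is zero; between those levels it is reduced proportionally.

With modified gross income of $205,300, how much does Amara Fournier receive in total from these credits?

Disability Support Credit: 20% of the $800 excess over $204,500 is $160; credit = $700 − $160 = $540.
Retirement Saver's Credit: $205,300 is at or above $153,500, so the credit is $0.
Total: $540 + $0 = $540.

$540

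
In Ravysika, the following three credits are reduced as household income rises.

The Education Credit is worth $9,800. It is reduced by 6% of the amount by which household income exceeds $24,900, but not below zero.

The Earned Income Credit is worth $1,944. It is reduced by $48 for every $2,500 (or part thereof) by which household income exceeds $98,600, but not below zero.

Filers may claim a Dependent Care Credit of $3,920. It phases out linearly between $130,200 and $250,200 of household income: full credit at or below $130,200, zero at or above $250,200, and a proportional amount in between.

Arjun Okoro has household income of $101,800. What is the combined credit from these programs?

Education Credit: 6% of the $76,900 excess over $24,900 is $4,614; credit = $9,800 − $4,614 = $5,186.
Earned Income Credit: income exceeds $98,600 by $3,200, which is 2 full-or-partial $2,500 increments; reduction = 2 × $48 = $96, leaving $1,848.
Dependent Care Credit: $101,800 is at or below the $130,200 threshold, so the full $3,920 applies.
Total: $5,186 + $1,848 + $3,920 = $10,954.

$10,954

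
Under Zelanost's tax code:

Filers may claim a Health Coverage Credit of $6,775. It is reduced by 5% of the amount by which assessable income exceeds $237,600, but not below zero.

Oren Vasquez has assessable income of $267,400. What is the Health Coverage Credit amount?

Health Coverage Credit: 5% of the $29,800 excess over $237,600 is $1,490; credit = $6,775 − $1,490 = $5,285.

$5,285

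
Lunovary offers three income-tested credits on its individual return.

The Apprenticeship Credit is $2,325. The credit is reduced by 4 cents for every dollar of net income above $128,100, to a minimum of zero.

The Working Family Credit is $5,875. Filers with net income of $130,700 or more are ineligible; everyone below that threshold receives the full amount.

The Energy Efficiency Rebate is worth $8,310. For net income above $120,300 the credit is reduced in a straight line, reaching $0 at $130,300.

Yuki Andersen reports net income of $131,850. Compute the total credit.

Apprenticeship Credit: 4% of the $3,750 excess over $128,100 is $150; credit = $2,325 − $150 = $2,175.
Working Family Credit: $131,850 meets or exceeds the $130,700 cutoff, so the credit is $0.
Energy Efficiency Rebate: $131,850 is at or above $130,300, so the credit is $0.
Total: $2,175 + $0 + $0 = $2,175.

$2,175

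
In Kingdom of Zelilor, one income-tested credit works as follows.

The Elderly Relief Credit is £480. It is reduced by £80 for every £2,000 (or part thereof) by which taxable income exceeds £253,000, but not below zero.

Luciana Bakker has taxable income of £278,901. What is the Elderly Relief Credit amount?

Elderly Relief Credit: income exceeds £253,000 by £25,901 → 13 increments × £80 = £1,040 ≥ base, so the credit is £0.

£0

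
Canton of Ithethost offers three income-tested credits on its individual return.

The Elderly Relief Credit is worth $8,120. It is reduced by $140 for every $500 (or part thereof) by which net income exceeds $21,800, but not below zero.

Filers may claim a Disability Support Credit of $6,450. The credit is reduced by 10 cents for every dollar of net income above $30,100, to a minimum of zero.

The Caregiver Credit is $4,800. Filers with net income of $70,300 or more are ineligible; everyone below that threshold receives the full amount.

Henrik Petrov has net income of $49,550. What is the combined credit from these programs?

$9,585

Elderly Relief Credit: income exceeds $21,800 by $27,750, which is 56 full-or-partial $500 increments; reduction = 56 × $140 = $7,840, leaving $280.
Disability Support Credit: 10% of the $19,450 excess over $30,100 is $1,945; credit = $6,450 − $1,945 = $4,505.
Caregiver Credit: $49,550 is below the $70,300 cutoff, so the full $4,800 applies.
Total: $280 + $4,505 + $4,800 = $9,585.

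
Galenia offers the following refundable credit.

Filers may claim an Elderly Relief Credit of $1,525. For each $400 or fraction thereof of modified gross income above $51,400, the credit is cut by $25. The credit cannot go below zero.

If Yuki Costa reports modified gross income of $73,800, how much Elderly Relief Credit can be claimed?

$125

Elderly Relief Credit: income exceeds $51,400 by $22,400, which is 56 full-or-partial $400 increments; reduction = 56 × $25 = $1,400, leaving $125.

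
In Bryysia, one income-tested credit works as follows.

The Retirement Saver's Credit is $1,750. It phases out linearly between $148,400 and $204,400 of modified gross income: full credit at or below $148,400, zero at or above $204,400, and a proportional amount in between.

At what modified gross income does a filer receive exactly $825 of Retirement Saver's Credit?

$178,000

$825 is 825/1,750 of the full $1,750, so 925/1,750 of the $56,000 range has been used: income = $148,400 + $56,000 × 925/1,750 = $178,000.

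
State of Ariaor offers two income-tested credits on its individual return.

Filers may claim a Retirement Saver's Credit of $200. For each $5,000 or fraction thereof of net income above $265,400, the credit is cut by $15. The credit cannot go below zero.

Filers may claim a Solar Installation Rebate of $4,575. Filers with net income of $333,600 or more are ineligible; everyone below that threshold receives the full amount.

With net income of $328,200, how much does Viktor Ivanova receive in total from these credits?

$4,580

Retirement Saver's Credit: income exceeds $265,400 by $62,800, which is 13 full-or-partial $5,000 increments; reduction = 13 × $15 = $195, leaving $5.
Solar Installation Rebate: $328,200 is below the $333,600 cutoff, so the full $4,575 applies.
Total: $5 + $4,575 = $4,580.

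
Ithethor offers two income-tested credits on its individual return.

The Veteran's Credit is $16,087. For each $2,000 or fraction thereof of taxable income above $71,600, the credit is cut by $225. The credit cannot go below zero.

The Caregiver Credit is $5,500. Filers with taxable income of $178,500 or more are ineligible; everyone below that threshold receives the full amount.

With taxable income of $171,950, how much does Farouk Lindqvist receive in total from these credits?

Veteran's Credit: income exceeds $71,600 by $100,350, which is 51 full-or-partial $2,000 increments; reduction = 51 × $225 = $11,475, leaving $4,612.
Caregiver Credit: $171,950 is below the $178,500 cutoff, so the full $5,500 applies.
Total: $4,612 + $5,500 = $10,112.

$10,112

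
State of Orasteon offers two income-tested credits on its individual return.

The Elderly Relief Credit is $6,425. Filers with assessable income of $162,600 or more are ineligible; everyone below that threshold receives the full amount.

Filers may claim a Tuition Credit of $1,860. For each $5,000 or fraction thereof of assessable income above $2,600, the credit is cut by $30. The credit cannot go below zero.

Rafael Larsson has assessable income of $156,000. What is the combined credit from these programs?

$7,355

Elderly Relief Credit: $156,000 is below the $162,600 cutoff, so the full $6,425 applies.
Tuition Credit: income exceeds $2,600 by $153,400, which is 31 full-or-partial $5,000 increments; reduction = 31 × $30 = $930, leaving $930.
Total: $6,425 + $930 = $7,355.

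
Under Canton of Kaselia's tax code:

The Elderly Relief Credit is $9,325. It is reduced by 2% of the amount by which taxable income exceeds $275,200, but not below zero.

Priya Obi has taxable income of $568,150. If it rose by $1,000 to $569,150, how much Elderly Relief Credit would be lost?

At $568,150 — 2% of the $292,950 excess over $275,200 is $5,859; credit = $9,325 − $5,859 = $3,466.
At $569,150 — 2% of the $293,950 excess over $275,200 is $5,879; credit = $9,325 − $5,879 = $3,446.
Lost: $3,466 − $3,446 = $20.

$20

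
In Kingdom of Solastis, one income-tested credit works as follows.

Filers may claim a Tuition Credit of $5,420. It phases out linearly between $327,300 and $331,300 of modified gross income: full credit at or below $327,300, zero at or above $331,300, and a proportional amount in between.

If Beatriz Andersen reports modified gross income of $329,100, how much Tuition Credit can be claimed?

$2,981

Tuition Credit: $329,100 is $1,800 into a $4,000 phase-out range, leaving 2,200/4,000 of the credit: $5,420 × 2,200/4,000 = $2,981.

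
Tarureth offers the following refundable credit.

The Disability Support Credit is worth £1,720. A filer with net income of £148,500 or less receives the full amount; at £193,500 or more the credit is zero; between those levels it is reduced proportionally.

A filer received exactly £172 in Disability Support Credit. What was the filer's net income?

£172 is 172/1,720 of the full £1,720, so 1,548/1,720 of the £45,000 range has been used: income = £148,500 + £45,000 × 1,548/1,720 = £189,000.

£189,000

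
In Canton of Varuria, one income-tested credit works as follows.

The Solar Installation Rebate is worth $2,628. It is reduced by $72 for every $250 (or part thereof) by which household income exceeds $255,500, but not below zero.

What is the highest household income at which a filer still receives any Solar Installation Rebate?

After 36 increments the reduction is 36 × $72 = $2,592, leaving $36; one more increment wipes it out. Increment 36 ends at excess 36 × $250 = $9,000, so the highest qualifying income is $255,500 + $9,000 = $264,500.

$264,500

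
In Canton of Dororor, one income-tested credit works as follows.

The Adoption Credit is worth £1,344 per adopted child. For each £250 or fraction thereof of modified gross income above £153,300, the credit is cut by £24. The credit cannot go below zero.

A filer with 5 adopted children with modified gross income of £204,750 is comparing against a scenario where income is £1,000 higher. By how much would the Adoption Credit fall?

£96

At £204,750 — base = 5 × £1,344 = £6,720. income exceeds £153,300 by £51,450, which is 206 full-or-partial £250 increments; reduction = 206 × £24 = £4,944, leaving £1,776.
At £205,750 — base = 5 × £1,344 = £6,720. income exceeds £153,300 by £52,450, which is 210 full-or-partial £250 increments; reduction = 210 × £24 = £5,040, leaving £1,680.
Lost: £1,776 − £1,680 = £96.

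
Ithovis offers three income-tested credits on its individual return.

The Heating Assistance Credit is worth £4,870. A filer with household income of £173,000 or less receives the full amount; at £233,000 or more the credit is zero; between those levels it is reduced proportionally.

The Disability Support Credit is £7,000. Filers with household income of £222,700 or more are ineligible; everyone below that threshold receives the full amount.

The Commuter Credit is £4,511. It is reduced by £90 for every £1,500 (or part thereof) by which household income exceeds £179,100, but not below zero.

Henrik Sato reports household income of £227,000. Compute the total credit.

£2,118

Heating Assistance Credit: £227,000 is £54,000 into a £60,000 phase-out range, leaving 6,000/60,000 of the credit: £4,870 × 6,000/60,000 = £487.
Disability Support Credit: £227,000 meets or exceeds the £222,700 cutoff, so the credit is £0.
Commuter Credit: income exceeds £179,100 by £47,900, which is 32 full-or-partial £1,500 increments; reduction = 32 × £90 = £2,880, leaving £1,631.
Total: £487 + £0 + £1,631 = £2,118.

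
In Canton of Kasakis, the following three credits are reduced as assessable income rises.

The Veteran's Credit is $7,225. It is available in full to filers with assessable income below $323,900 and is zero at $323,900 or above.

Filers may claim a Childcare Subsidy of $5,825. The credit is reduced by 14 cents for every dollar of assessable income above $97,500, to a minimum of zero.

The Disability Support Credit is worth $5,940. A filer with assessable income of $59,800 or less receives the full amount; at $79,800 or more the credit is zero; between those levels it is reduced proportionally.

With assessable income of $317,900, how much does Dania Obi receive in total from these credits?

$7,225

Veteran's Credit: $317,900 is below the $323,900 cutoff, so the full $7,225 applies.
Childcare Subsidy: 14% of the $220,400 excess over $97,500 is $30,856 ≥ base, so the credit is $0.
Disability Support Credit: $317,900 is at or above $79,800, so the credit is $0.
Total: $7,225 + $0 + $0 = $7,225.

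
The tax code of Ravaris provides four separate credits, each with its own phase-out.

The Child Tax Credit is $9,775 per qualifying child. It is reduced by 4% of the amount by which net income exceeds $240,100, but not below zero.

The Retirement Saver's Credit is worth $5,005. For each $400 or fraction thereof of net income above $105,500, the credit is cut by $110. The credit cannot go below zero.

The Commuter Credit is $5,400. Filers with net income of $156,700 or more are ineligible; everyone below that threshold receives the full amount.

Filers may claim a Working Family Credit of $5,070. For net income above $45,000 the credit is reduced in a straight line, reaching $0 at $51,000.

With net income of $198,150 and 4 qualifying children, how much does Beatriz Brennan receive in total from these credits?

$39,100

Child Tax Credit: base = 4 × $9,775 = $39,100. $198,150 is at or below the $240,100 threshold, so the full $39,100 applies.
Retirement Saver's Credit: income exceeds $105,500 by $92,650 → 232 increments × $110 = $25,520 ≥ base, so the credit is $0.
Commuter Credit: $198,150 meets or exceeds the $156,700 cutoff, so the credit is $0.
Working Family Credit: $198,150 is at or above $51,000, so the credit is $0.
Total: $39,100 + $0 + $0 + $0 = $39,100.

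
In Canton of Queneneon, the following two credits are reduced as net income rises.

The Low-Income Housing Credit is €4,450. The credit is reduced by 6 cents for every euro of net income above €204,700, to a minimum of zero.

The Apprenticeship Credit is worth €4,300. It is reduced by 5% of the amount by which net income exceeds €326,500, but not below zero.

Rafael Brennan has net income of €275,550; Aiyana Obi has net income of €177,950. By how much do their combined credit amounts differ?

Rafael (€275,550): Low-Income Housing Credit: 6% of the €70,850 excess over €204,700 is €4,251; credit = €4,450 − €4,251 = €199. Apprenticeship Credit: €275,550 is at or below the €326,500 threshold, so the full €4,300 applies. total €199 + €4,300 = €4,499
Aiyana (€177,950): Low-Income Housing Credit: €177,950 is at or below the €204,700 threshold, so the full €4,450 applies. Apprenticeship Credit: €177,950 is at or below the €326,500 threshold, so the full €4,300 applies. total €4,450 + €4,300 = €8,750
Difference: |€4,499 − €8,750| = €4,251.

€4,251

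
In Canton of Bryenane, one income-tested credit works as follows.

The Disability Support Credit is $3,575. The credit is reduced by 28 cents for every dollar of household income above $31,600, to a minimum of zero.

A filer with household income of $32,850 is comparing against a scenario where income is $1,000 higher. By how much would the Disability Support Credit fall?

At $32,850 — 28% of the $1,250 excess over $31,600 is $350; credit = $3,575 − $350 = $3,225.
At $33,850 — 28% of the $2,250 excess over $31,600 is $630; credit = $3,575 − $630 = $2,945.
Lost: $3,225 − $2,945 = $280.

$280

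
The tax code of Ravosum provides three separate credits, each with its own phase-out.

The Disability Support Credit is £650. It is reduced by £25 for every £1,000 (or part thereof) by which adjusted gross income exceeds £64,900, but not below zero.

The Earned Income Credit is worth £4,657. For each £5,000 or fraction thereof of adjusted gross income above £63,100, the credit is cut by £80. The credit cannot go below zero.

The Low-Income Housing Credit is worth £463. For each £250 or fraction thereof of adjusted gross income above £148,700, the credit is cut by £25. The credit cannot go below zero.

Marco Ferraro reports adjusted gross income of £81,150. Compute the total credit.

Disability Support Credit: income exceeds £64,900 by £16,250, which is 17 full-or-partial £1,000 increments; reduction = 17 × £25 = £425, leaving £225.
Earned Income Credit: income exceeds £63,100 by £18,050, which is 4 full-or-partial £5,000 increments; reduction = 4 × £80 = £320, leaving £4,337.
Low-Income Housing Credit: £81,150 is at or below the £148,700 threshold, so the full £463 applies.
Total: £225 + £4,337 + £463 = £5,025.

£5,025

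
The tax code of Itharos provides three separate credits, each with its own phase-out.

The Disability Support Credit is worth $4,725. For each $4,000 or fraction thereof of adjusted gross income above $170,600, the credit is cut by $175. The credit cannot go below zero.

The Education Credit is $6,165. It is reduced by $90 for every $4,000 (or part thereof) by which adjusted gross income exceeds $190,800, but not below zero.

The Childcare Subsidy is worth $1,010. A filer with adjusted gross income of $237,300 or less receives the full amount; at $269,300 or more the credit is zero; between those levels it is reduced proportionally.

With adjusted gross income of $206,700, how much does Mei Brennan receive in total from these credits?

$9,790

Disability Support Credit: income exceeds $170,600 by $36,100, which is 10 full-or-partial $4,000 increments; reduction = 10 × $175 = $1,750, leaving $2,975.
Education Credit: income exceeds $190,800 by $15,900, which is 4 full-or-partial $4,000 increments; reduction = 4 × $90 = $360, leaving $5,805.
Childcare Subsidy: $206,700 is at or below the $237,300 threshold, so the full $1,010 applies.
Total: $2,975 + $5,805 + $1,010 = $9,790.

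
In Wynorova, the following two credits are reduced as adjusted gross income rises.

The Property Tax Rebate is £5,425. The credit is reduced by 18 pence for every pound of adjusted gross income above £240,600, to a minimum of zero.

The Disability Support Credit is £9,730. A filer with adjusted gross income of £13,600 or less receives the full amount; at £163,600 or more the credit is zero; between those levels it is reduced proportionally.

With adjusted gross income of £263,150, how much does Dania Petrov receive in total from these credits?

£1,366

Property Tax Rebate: 18% of the £22,550 excess over £240,600 is £4,059; credit = £5,425 − £4,059 = £1,366.
Disability Support Credit: £263,150 is at or above £163,600, so the credit is £0.
Total: £1,366 + £0 = £1,366.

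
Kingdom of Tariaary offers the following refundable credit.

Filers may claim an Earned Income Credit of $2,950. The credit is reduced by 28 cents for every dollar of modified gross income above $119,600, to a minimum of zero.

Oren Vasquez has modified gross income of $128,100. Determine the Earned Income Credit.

$570

Earned Income Credit: 28% of the $8,500 excess over $119,600 is $2,380; credit = $2,950 − $2,380 = $570.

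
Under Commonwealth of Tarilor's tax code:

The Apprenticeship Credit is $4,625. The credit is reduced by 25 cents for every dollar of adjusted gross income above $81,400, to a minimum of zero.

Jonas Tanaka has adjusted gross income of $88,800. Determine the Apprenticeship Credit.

Apprenticeship Credit: 25% of the $7,400 excess over $81,400 is $1,850; credit = $4,625 − $1,850 = $2,775.

$2,775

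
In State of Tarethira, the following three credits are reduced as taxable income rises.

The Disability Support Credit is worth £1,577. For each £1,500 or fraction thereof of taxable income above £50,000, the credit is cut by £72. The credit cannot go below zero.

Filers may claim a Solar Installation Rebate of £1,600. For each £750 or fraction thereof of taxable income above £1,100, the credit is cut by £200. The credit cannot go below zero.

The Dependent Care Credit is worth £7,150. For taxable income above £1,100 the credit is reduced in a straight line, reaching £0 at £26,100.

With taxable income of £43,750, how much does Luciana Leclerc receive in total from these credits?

£1,577

Disability Support Credit: £43,750 is at or below the £50,000 threshold, so the full £1,577 applies.
Solar Installation Rebate: income exceeds £1,100 by £42,650 → 57 increments × £200 = £11,400 ≥ base, so the credit is £0.
Dependent Care Credit: £43,750 is at or above £26,100, so the credit is £0.
Total: £1,577 + £0 + £0 = £1,577.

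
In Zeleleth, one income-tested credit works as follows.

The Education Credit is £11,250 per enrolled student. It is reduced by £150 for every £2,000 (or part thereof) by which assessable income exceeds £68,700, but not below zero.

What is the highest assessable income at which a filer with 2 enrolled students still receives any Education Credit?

Full credit = 2 × £11,250 = £22,500.
After 149 increments the reduction is 149 × £150 = £22,350, leaving £150; one more increment wipes it out. Increment 149 ends at excess 149 × £2,000 = £298,000, so the highest qualifying income is £68,700 + £298,000 = £366,700.

£366,700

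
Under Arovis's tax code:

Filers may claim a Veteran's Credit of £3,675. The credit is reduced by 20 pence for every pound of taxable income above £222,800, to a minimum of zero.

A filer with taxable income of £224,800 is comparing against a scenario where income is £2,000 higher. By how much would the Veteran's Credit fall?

£400

At £224,800 — 20% of the £2,000 excess over £222,800 is £400; credit = £3,675 − £400 = £3,275.
At £226,800 — 20% of the £4,000 excess over £222,800 is £800; credit = £3,675 − £800 = £2,875.
Lost: £3,275 − £2,875 = £400.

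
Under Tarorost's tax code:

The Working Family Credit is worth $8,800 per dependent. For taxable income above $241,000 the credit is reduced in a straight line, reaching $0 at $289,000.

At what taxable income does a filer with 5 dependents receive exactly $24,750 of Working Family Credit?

$262,000

Full credit = 5 × $8,800 = $44,000.
$24,750 is 24,750/44,000 of the full $44,000, so 19,250/44,000 of the $48,000 range has been used: income = $241,000 + $48,000 × 19,250/44,000 = $262,000.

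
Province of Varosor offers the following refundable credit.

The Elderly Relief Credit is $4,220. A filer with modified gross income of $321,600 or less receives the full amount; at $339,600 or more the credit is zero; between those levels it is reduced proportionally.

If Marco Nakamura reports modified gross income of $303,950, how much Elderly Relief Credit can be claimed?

$4,220

Elderly Relief Credit: $303,950 is at or below the $321,600 threshold, so the full $4,220 applies.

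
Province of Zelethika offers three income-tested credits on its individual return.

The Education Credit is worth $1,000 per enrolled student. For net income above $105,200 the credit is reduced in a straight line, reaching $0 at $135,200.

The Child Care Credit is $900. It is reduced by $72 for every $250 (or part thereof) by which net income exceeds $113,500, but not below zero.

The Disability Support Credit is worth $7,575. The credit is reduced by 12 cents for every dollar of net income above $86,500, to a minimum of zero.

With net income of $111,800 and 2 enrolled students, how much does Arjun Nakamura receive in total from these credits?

$6,999

Education Credit: base = 2 × $1,000 = $2,000. $111,800 is $6,600 into a $30,000 phase-out range, leaving 23,400/30,000 of the credit: $2,000 × 23,400/30,000 = $1,560.
Child Care Credit: $111,800 is at or below the $113,500 threshold, so the full $900 applies.
Disability Support Credit: 12% of the $25,300 excess over $86,500 is $3,036; credit = $7,575 − $3,036 = $4,539.
Total: $1,560 + $900 + $4,539 = $6,999.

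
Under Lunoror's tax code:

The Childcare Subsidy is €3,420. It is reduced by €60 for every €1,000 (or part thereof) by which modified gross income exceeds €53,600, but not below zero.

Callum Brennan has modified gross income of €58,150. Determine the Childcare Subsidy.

€3,120

Childcare Subsidy: income exceeds €53,600 by €4,550, which is 5 full-or-partial €1,000 increments; reduction = 5 × €60 = €300, leaving €3,120.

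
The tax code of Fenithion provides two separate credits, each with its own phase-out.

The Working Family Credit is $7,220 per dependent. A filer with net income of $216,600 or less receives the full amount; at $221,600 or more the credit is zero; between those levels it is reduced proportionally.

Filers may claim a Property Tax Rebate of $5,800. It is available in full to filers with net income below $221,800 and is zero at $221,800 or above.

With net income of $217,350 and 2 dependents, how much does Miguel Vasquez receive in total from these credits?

Working Family Credit: base = 2 × $7,220 = $14,440. $217,350 is $750 into a $5,000 phase-out range, leaving 4,250/5,000 of the credit: $14,440 × 4,250/5,000 = $12,274.
Property Tax Rebate: $217,350 is below the $221,800 cutoff, so the full $5,800 applies.
Total: $12,274 + $5,800 = $18,074.

$18,074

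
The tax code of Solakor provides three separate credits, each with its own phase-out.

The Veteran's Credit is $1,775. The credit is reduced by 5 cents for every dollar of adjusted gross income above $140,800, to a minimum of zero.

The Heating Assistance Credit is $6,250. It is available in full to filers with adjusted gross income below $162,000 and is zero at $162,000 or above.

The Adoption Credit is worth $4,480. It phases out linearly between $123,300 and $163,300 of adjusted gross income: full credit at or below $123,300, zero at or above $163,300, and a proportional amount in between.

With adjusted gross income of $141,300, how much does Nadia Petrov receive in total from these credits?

Veteran's Credit: 5% of the $500 excess over $140,800 is $25; credit = $1,775 − $25 = $1,750.
Heating Assistance Credit: $141,300 is below the $162,000 cutoff, so the full $6,250 applies.
Adoption Credit: $141,300 is $18,000 into a $40,000 phase-out range, leaving 22,000/40,000 of the credit: $4,480 × 22,000/40,000 = $2,464.
Total: $1,750 + $6,250 + $2,464 = $10,464.

$10,464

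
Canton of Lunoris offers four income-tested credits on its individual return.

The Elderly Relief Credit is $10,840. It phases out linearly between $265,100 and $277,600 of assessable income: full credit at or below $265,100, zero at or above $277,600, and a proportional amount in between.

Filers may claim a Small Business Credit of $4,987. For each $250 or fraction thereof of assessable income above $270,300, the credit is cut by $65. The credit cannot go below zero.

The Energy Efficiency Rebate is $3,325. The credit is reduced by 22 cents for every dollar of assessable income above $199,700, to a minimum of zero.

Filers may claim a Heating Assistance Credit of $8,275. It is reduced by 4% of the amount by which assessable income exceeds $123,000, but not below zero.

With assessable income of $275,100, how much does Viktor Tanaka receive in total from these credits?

Elderly Relief Credit: $275,100 is $10,000 into a $12,500 phase-out range, leaving 2,500/12,500 of the credit: $10,840 × 2,500/12,500 = $2,168.
Small Business Credit: income exceeds $270,300 by $4,800, which is 20 full-or-partial $250 increments; reduction = 20 × $65 = $1,300, leaving $3,687.
Energy Efficiency Rebate: 22% of the $75,400 excess over $199,700 is $16,588 ≥ base, so the credit is $0.
Heating Assistance Credit: 4% of the $152,100 excess over $123,000 is $6,084; credit = $8,275 − $6,084 = $2,191.
Total: $2,168 + $3,687 + $0 + $2,191 = $8,046.

$8,046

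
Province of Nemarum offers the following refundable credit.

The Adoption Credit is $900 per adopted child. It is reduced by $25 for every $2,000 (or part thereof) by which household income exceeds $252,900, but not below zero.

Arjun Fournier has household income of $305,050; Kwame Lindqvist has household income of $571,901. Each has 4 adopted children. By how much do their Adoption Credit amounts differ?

Arjun ($305,050): Adoption Credit: base = 4 × $900 = $3,600. income exceeds $252,900 by $52,150, which is 27 full-or-partial $2,000 increments; reduction = 27 × $25 = $675, leaving $2,925.
Kwame ($571,901): Adoption Credit: base = 4 × $900 = $3,600. income exceeds $252,900 by $319,001 → 160 increments × $25 = $4,000 ≥ base, so the credit is $0.
Difference: |$2,925 − $0| = $2,925.

$2,925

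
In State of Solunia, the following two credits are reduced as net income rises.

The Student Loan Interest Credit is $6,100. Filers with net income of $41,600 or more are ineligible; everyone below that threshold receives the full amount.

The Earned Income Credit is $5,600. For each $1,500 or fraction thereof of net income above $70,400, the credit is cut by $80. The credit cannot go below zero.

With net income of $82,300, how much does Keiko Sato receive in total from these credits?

Student Loan Interest Credit: $82,300 meets or exceeds the $41,600 cutoff, so the credit is $0.
Earned Income Credit: income exceeds $70,400 by $11,900, which is 8 full-or-partial $1,500 increments; reduction = 8 × $80 = $640, leaving $4,960.
Total: $0 + $4,960 = $4,960.

$4,960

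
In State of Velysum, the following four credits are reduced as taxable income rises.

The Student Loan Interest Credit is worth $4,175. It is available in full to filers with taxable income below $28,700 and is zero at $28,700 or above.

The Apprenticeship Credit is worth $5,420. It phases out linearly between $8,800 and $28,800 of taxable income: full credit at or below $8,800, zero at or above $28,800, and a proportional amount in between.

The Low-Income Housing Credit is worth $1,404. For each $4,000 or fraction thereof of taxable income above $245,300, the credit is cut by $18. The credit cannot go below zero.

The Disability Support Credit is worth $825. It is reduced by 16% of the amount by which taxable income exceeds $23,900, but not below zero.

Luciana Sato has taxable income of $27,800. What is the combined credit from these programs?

Student Loan Interest Credit: $27,800 is below the $28,700 cutoff, so the full $4,175 applies.
Apprenticeship Credit: $27,800 is $19,000 into a $20,000 phase-out range, leaving 1,000/20,000 of the credit: $5,420 × 1,000/20,000 = $271.
Low-Income Housing Credit: $27,800 is at or below the $245,300 threshold, so the full $1,404 applies.
Disability Support Credit: 16% of the $3,900 excess over $23,900 is $624; credit = $825 − $624 = $201.
Total: $4,175 + $271 + $1,404 + $201 = $6,051.

$6,051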